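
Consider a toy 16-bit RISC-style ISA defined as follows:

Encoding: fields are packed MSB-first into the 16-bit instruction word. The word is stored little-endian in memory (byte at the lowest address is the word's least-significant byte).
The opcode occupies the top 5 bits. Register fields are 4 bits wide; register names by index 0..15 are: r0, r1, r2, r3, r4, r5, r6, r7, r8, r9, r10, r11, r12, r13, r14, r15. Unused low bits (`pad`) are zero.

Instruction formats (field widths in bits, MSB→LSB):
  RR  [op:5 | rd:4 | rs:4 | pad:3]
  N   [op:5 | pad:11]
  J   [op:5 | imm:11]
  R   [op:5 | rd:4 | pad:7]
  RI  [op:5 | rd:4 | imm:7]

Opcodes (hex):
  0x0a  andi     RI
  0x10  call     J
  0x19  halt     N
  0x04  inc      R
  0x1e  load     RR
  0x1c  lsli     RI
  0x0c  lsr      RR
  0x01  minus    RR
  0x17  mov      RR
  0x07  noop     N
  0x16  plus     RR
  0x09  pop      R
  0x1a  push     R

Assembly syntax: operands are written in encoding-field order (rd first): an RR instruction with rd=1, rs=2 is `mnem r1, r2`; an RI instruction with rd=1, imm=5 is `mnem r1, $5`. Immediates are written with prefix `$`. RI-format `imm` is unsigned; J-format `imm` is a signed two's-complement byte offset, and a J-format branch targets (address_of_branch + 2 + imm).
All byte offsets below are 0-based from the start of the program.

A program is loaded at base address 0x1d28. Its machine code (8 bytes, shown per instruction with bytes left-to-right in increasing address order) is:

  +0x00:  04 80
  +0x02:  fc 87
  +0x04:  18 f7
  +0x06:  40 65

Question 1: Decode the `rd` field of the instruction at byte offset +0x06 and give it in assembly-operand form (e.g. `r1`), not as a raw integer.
r10

+0x06: 40 65 ⇒ word 0x6540 (little)
  opcode bits[15:11]=0xc: lsr/RR
  rd@[10:7]=0xa ⇒ r10
  rs@[6:3]=0x8 ⇒ r8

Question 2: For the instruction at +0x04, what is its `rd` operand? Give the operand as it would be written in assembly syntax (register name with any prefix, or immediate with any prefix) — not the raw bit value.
off 0x04: read 18 f7 as little → 0xf718
  op=0xf718>>11=0x1e ⇒ load (RR)
  [10:7] rd=14 = r14
  [6:3] rs=3 = r3

r14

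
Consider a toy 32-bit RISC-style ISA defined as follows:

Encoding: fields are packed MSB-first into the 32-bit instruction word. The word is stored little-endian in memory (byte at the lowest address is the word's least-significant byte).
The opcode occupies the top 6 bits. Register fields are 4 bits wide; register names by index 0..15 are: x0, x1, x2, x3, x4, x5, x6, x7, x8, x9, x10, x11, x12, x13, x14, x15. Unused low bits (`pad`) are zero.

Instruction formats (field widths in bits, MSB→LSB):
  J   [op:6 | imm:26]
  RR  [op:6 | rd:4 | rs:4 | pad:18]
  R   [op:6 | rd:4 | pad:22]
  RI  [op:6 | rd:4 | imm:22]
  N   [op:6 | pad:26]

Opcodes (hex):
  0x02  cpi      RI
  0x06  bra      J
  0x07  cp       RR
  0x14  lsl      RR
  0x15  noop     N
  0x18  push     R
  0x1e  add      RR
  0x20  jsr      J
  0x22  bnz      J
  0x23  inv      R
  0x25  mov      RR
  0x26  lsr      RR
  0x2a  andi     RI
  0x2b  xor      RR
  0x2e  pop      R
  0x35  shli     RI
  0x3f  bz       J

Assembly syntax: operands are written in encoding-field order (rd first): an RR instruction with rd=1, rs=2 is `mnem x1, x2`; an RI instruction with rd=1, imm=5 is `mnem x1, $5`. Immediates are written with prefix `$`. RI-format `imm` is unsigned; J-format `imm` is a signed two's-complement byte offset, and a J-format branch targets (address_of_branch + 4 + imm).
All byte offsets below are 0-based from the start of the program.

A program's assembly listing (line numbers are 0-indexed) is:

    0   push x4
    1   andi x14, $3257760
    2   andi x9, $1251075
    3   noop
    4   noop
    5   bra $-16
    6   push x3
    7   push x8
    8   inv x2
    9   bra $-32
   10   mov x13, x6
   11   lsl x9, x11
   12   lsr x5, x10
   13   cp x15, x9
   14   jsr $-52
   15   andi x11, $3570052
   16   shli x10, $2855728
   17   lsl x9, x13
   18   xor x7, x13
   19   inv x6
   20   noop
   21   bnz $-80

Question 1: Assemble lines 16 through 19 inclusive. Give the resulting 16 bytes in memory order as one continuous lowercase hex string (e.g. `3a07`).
16. shli fields op=0x35:6|rd=10:4|imm=2855728:22 → word d6ab9330h → 30 93 ab d6
17. lsl fields op=0x14:6|rd=9:4|rs=13:4|pad=0:18 → word 52740000h → 00 00 74 52
18. xor fields op=0x2b:6|rd=7:4|rs=13:4|pad=0:18 → word adf40000h → 00 00 f4 ad
19. inv fields op=0x23:6|rd=6:4|pad=0:22 → word 8d800000h → 00 00 80 8d

3093abd6000074520000f4ad0000808d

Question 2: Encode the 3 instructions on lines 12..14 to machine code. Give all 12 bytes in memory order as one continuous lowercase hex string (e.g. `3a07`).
000068990000e41fccffff83

L12: lsr op=0x26:6|rd=5:4|rs=10:4|pad=0:18 ⇒ 0x99680000 ⇒ little 00 00 68 99
L13: cp op=0x7:6|rd=15:4|rs=9:4|pad=0:18 ⇒ 0x1fe40000 ⇒ little 00 00 e4 1f
L14: jsr op=0x20:6|imm=-52:26 ⇒ 0x83ffffcc ⇒ little cc ff ff 83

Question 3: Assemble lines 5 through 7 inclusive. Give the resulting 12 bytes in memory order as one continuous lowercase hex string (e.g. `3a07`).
L5: bra op=0x6:6|imm=-16:26 ⇒ 0x1bfffff0 ⇒ little f0 ff ff 1b
L6: push op=0x18:6|rd=3:4|pad=0:22 ⇒ 0x60c00000 ⇒ little 00 00 c0 60
L7: push op=0x18:6|rd=8:4|pad=0:22 ⇒ 0x62000000 ⇒ little 00 00 00 62

f0ffff1b0000c06000000062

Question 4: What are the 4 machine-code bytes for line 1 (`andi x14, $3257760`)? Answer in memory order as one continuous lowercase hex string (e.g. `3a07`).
line 1 (andi): pack op=0x2a:6|rd=14:4|imm=3257760:22 = 0xabb1b5a0; little→ a0 b5 b1 ab

a0b5b1ab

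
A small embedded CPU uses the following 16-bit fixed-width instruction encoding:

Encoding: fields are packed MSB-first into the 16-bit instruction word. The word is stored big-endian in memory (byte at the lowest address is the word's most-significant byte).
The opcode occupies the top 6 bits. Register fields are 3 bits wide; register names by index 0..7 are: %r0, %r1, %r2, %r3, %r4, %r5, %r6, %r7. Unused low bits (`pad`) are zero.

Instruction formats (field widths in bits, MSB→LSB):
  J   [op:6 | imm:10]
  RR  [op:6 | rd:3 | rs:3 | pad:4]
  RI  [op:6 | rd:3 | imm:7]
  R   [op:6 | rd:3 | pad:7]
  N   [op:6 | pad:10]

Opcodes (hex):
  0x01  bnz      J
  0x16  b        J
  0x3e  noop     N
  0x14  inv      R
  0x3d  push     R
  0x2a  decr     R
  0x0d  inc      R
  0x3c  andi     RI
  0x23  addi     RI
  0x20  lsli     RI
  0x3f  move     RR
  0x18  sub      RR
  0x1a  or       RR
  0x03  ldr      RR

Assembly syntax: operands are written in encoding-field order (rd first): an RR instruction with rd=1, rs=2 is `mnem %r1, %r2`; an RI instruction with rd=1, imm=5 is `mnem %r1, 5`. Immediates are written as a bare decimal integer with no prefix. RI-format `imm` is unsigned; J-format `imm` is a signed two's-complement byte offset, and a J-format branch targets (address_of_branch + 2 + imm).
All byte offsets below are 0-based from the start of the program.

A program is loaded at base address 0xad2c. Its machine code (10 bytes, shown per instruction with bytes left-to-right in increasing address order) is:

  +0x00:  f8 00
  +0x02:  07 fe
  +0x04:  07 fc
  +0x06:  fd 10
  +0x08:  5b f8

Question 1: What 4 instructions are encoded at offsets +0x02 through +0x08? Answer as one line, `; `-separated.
@+02  big-endian(07 fe) = 0x07fe
  opcode bits[15:10]=0x1: bnz/J
  [9:0] imm=1022 (s10→-2) = -2
@+04  big-endian(07 fc) = 0x07fc
  opcode bits[15:10]=0x1: bnz/J
  [9:0] imm=1020 (s10→-4) = -4
@+06  big-endian(fd 10) = 0xfd10
  opcode bits[15:10]=0x3f: move/RR
  [9:7] rd=2 = %r2
  [6:4] rs=1 = %r1
@+08  big-endian(5b f8) = 0x5bf8
  opcode bits[15:10]=0x16: b/J
  [9:0] imm=1016 (s10→-8) = -8

bnz -2; bnz -4; move %r2, %r1; b -8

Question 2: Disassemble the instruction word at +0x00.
noop

off 0x00: read f8 00 as big → 0xf800
  top 6b → 0x3e → noop [N]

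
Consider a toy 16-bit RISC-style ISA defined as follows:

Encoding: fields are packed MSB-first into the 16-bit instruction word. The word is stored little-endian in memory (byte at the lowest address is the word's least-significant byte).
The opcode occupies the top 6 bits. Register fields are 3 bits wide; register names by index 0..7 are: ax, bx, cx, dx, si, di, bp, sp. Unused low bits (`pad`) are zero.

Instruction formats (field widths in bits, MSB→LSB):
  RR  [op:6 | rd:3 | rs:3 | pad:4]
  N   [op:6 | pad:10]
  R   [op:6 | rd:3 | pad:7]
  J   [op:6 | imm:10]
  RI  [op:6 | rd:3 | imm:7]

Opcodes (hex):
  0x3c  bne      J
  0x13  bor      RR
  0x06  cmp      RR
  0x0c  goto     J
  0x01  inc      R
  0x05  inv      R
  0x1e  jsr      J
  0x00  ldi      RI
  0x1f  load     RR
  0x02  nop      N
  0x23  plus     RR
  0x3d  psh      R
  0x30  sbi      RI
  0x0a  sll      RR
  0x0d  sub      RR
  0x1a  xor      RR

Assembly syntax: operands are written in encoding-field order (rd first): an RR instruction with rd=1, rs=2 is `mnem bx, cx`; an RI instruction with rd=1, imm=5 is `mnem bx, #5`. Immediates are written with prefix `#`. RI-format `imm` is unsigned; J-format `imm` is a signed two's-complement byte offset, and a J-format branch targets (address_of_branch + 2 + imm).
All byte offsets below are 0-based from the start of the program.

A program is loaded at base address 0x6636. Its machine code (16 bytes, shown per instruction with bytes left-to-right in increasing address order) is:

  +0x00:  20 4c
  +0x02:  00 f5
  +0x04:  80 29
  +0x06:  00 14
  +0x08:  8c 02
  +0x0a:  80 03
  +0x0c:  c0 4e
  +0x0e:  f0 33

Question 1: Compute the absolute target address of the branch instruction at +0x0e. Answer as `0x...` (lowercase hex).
0x6636

@+0e  little-endian(f0 33) = 0x33f0
  top 6b → 0xc → goto [J]
  [9:0] imm=1008 (s10→-16) = #-16
  target = base 0x6636 + off 0x0e + 2 + imm -16 = 0x6636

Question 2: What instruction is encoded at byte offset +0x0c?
@+0c  little-endian(c0 4e) = 0x4ec0
  top 6b → 0x13 → bor [RR]
  [9:7] rd=5 = di
  [6:4] rs=4 = si

bor di, si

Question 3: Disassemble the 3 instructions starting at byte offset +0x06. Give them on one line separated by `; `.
inv ax; ldi di, #12; ldi sp, #0

off 0x06: read 00 14 as little → 0x1400
  op=0x1400>>10=0x5 ⇒ inv (R)
  [9:7] rd=0 = ax
off 0x08: read 8c 02 as little → 0x028c
  op=0x028c>>10=0x0 ⇒ ldi (RI)
  [9:7] rd=5 = di
  [6:0] imm=12 = #12
off 0x0a: read 80 03 as little → 0x0380
  op=0x0380>>10=0x0 ⇒ ldi (RI)
  [9:7] rd=7 = sp
  [6:0] imm=0 = #0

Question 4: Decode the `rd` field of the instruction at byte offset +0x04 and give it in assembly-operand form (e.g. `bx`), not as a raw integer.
dx

+0x04: 80 29 ⇒ word 0x2980 (little)
  top 6b → 0xa → sll [RR]
  [9:7] rd=3 = dx
  [6:4] rs=0 = ax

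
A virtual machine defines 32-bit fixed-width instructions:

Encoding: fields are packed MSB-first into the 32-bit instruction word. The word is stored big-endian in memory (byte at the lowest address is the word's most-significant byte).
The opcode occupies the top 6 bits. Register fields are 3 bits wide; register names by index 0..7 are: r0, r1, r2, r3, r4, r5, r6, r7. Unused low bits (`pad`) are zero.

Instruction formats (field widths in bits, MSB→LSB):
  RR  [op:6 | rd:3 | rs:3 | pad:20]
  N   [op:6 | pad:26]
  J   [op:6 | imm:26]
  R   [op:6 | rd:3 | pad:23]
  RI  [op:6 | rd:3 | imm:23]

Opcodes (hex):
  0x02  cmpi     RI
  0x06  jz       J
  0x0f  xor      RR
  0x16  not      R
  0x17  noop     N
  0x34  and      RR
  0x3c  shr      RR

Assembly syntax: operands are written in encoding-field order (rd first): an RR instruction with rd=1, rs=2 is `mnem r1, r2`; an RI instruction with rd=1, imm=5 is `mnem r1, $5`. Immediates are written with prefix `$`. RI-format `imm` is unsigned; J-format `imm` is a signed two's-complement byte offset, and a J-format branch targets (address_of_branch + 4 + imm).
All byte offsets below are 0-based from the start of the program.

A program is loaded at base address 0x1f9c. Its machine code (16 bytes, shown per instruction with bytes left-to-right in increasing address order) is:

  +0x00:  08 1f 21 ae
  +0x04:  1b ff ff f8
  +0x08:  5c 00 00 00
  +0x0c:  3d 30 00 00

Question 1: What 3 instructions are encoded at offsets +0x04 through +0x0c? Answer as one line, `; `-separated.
@+04  big-endian(1b ff ff f8) = 0x1bfffff8
  op=0x1bfffff8>>26=0x6 ⇒ jz (J)
  imm@[25:0]=0x3fffff8 (s26→-8) ⇒ $-8
@+08  big-endian(5c 00 00 00) = 0x5c000000
  op=0x5c000000>>26=0x17 ⇒ noop (N)
@+0c  big-endian(3d 30 00 00) = 0x3d300000
  op=0x3d300000>>26=0xf ⇒ xor (RR)
  rd@[25:23]=0x2 ⇒ r2
  rs@[22:20]=0x3 ⇒ r3

jz $-8; noop; xor r2, r3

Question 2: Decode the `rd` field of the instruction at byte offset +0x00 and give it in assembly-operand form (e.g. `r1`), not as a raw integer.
r0

[00] 08 1f 21 ae → 0x081f21ae
  top 6b → 0x2 → cmpi [RI]
  rd: (w>>23)&0x7=0x0 → r0
  imm: (w>>0)&0x7fffff=0x1f21ae → $2040238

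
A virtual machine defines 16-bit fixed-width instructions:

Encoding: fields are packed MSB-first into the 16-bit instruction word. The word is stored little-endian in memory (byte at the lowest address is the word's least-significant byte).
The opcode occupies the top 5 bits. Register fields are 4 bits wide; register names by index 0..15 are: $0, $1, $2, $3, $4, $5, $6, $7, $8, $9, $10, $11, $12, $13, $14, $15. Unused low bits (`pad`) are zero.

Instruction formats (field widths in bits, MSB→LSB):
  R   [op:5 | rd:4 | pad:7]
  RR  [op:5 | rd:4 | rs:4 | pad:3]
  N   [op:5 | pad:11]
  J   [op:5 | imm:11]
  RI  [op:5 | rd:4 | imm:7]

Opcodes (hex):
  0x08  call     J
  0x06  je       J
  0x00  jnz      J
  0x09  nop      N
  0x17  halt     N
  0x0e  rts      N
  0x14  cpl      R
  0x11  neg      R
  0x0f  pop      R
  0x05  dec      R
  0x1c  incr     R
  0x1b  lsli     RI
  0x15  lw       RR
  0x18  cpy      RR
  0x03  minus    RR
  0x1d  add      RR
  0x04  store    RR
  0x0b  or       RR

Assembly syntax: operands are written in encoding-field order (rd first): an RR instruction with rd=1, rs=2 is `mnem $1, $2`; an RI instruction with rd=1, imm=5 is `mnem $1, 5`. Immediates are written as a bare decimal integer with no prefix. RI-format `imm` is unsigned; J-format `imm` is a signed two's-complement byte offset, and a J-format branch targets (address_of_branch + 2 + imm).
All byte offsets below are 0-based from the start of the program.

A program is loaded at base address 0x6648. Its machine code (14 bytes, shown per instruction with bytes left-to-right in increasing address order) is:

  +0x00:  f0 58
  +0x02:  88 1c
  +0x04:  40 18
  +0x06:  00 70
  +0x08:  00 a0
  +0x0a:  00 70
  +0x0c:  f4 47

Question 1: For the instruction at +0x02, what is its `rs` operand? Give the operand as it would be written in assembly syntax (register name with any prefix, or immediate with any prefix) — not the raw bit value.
$1

@+02  little-endian(88 1c) = 0x1c88
  opcode bits[15:11]=0x3: minus/RR
  rd@[10:7]=0x9 ⇒ $9
  rs@[6:3]=0x1 ⇒ $1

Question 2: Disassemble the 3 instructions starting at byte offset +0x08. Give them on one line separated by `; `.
cpl $0; rts; call -12

@+08  little-endian(00 a0) = 0xa000
  op=0xa000>>11=0x14 ⇒ cpl (R)
  rd@[10:7]=0x0 ⇒ $0
@+0a  little-endian(00 70) = 0x7000
  op=0x7000>>11=0xe ⇒ rts (N)
@+0c  little-endian(f4 47) = 0x47f4
  op=0x47f4>>11=0x8 ⇒ call (J)
  imm@[10:0]=0x7f4 (s11→-12) ⇒ -12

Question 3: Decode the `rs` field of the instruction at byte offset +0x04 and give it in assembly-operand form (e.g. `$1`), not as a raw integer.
@+04  little-endian(40 18) = 0x1840
  op=0x1840>>11=0x3 ⇒ minus (RR)
  rd@[10:7]=0x0 ⇒ $0
  rs@[6:3]=0x8 ⇒ $8

$8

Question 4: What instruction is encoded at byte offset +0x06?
rts

@+06  little-endian(00 70) = 0x7000
  opcode bits[15:11]=0xe: rts/N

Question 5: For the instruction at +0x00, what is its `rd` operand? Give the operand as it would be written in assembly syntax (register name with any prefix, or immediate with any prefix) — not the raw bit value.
$1

off 0x00: read f0 58 as little → 0x58f0
  opcode bits[15:11]=0xb: or/RR
  rd: (w>>7)&0xf=0x1 → $1
  rs: (w>>3)&0xf=0xe → $14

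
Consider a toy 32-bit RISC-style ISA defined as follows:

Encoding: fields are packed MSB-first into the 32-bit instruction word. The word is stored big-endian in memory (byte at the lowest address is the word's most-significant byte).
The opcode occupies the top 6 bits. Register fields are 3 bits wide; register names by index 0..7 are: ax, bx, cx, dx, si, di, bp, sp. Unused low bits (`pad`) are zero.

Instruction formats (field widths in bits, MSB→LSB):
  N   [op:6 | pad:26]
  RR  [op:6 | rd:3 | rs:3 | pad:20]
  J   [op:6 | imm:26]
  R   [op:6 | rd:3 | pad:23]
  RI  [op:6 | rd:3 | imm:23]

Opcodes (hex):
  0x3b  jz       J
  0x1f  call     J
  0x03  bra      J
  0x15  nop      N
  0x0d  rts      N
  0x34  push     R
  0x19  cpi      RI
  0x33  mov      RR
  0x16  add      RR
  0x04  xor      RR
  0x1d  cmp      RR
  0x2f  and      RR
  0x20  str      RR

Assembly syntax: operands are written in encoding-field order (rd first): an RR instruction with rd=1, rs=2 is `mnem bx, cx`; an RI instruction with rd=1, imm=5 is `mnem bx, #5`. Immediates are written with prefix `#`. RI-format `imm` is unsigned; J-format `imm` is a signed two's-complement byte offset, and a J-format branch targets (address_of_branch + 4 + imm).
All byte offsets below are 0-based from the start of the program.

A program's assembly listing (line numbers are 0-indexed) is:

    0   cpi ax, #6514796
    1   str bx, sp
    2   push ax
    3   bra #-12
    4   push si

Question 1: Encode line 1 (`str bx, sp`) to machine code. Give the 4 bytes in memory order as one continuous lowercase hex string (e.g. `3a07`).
80f00000

1. str fields op=0x20:6|rd=1:3|rs=7:3|pad=0:20 → word 80f00000h → 80 f0 00 00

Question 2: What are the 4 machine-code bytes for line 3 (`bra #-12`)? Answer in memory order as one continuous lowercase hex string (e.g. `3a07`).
L3: bra op=0x3:6|imm=-12:26 ⇒ 0x0ffffff4 ⇒ big 0f ff ff f4

0ffffff4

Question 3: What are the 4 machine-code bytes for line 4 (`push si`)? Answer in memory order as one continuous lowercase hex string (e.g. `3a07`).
line 4 (push): pack op=0x34:6|rd=4:3|pad=0:23 = 0xd2000000; big→ d2 00 00 00

d2000000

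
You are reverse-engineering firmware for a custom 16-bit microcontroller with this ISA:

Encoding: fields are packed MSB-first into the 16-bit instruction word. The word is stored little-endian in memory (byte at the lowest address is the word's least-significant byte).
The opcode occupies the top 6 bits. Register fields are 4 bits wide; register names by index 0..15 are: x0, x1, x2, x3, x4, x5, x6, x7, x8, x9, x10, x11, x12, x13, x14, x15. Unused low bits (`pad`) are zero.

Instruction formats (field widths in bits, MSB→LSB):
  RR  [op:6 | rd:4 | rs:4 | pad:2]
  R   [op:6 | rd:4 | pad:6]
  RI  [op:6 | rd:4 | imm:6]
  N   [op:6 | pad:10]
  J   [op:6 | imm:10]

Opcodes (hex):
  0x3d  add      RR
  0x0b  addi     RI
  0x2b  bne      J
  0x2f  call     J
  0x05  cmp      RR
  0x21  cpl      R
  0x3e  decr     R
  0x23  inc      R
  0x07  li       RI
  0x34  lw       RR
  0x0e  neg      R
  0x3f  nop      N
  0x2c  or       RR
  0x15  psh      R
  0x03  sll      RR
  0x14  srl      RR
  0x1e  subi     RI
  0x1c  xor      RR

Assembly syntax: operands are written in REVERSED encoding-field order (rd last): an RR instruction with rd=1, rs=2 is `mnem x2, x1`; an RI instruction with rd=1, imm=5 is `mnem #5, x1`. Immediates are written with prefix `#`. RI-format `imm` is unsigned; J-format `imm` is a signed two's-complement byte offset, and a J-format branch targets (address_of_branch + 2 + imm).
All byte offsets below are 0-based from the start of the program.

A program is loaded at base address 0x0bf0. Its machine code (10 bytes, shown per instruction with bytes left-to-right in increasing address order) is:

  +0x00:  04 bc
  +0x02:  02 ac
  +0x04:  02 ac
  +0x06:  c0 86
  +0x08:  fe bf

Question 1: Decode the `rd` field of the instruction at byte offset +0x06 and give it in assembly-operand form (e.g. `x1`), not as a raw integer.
+0x06: c0 86 ⇒ word 0x86c0 (little)
  op=0x86c0>>10=0x21 ⇒ cpl (R)
  rd@[9:6]=0xb ⇒ x11

x11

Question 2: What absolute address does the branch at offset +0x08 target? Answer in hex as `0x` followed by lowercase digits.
@+08  little-endian(fe bf) = 0xbffe
  top 6b → 0x2f → call [J]
  imm@[9:0]=0x3fe (s10→-2) ⇒ #-2
  target = base 0x0bf0 + off 0x08 + 2 + imm -2 = 0x0bf8

0x0bf8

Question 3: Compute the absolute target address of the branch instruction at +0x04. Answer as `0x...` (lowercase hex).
0x0bf8

+0x04: 02 ac ⇒ word 0xac02 (little)
  op=0xac02>>10=0x2b ⇒ bne (J)
  imm@[9:0]=0x2 ⇒ #2
  target = base 0x0bf0 + off 0x04 + 2 + imm 2 = 0x0bf8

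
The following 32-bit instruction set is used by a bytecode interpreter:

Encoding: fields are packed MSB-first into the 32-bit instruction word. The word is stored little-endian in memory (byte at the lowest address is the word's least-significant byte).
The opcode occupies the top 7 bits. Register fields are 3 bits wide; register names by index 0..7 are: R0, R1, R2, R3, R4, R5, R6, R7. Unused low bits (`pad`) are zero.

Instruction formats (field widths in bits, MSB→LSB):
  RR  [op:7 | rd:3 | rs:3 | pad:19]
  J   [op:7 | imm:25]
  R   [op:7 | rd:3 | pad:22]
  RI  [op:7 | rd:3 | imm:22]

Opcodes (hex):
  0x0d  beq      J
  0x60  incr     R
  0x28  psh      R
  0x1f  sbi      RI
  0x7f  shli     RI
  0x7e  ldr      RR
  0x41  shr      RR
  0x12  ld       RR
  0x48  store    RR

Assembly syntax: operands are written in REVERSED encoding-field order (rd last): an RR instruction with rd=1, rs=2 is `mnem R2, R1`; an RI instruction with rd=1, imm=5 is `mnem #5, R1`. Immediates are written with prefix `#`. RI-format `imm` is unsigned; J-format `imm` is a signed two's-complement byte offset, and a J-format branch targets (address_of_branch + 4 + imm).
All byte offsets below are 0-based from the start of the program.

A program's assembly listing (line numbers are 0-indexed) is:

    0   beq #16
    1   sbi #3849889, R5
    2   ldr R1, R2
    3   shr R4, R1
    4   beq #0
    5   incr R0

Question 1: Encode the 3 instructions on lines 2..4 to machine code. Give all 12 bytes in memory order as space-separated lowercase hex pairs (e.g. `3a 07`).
2. ldr fields op=0x7e:7|rd=2:3|rs=1:3|pad=0:19 → word fc880000h → 00 00 88 fc
3. shr fields op=0x41:7|rd=1:3|rs=4:3|pad=0:19 → word 82600000h → 00 00 60 82
4. beq fields op=0xd:7|imm=0:25 → word 1a000000h → 00 00 00 1a

00 00 88 fc 00 00 60 82 00 00 00 1a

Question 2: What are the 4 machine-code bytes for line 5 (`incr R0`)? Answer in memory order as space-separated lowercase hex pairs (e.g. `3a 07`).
line 5 (incr): pack op=0x60:7|rd=0:3|pad=0:22 = 0xc0000000; little→ 00 00 00 c0

00 00 00 c0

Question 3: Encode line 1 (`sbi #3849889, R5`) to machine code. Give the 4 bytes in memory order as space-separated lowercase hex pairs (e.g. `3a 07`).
a1 be 7a 3f

line 1 (sbi): pack op=0x1f:7|rd=5:3|imm=3849889:22 = 0x3f7abea1; little→ a1 be 7a 3f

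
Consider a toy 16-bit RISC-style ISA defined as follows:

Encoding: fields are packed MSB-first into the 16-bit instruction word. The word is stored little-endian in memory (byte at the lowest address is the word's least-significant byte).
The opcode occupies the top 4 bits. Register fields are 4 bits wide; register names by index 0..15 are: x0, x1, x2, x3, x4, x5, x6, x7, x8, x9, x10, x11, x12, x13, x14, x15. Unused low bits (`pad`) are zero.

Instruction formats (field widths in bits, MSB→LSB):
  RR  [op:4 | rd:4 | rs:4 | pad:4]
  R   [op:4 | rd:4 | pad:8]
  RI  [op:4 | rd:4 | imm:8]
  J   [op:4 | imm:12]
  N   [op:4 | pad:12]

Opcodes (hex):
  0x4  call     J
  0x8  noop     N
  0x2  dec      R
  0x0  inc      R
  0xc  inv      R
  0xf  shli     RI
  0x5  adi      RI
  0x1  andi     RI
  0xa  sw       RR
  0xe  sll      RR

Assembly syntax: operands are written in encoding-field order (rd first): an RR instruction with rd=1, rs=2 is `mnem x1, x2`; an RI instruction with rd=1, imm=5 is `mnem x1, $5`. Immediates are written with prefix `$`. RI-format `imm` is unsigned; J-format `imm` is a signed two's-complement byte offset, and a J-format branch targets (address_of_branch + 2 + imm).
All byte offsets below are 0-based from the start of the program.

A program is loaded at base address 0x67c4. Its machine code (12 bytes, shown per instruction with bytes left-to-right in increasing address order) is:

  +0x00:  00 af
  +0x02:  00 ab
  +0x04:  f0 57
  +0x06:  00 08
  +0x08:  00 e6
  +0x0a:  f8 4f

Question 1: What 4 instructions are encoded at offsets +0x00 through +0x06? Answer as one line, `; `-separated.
off 0x00: read 00 af as little → 0xaf00
  opcode bits[15:12]=0xa: sw/RR
  rd@[11:8]=0xf ⇒ x15
  rs@[7:4]=0x0 ⇒ x0
off 0x02: read 00 ab as little → 0xab00
  opcode bits[15:12]=0xa: sw/RR
  rd@[11:8]=0xb ⇒ x11
  rs@[7:4]=0x0 ⇒ x0
off 0x04: read f0 57 as little → 0x57f0
  opcode bits[15:12]=0x5: adi/RI
  rd@[11:8]=0x7 ⇒ x7
  imm@[7:0]=0xf0 ⇒ $240
off 0x06: read 00 08 as little → 0x0800
  opcode bits[15:12]=0x0: inc/R
  rd@[11:8]=0x8 ⇒ x8

sw x15, x0; sw x11, x0; adi x7, $240; inc x8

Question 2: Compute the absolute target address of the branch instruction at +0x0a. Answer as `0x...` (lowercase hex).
0x67c8

[0a] f8 4f → 0x4ff8
  top 4b → 0x4 → call [J]
  imm@[11:0]=0xff8 (s12→-8) ⇒ $-8
  target = base 0x67c4 + off 0x0a + 2 + imm -8 = 0x67c8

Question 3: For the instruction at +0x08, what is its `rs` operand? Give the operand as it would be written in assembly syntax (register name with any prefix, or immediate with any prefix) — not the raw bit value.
x0

+0x08: 00 e6 ⇒ word 0xe600 (little)
  op=0xe600>>12=0xe ⇒ sll (RR)
  rd@[11:8]=0x6 ⇒ x6
  rs@[7:4]=0x0 ⇒ x0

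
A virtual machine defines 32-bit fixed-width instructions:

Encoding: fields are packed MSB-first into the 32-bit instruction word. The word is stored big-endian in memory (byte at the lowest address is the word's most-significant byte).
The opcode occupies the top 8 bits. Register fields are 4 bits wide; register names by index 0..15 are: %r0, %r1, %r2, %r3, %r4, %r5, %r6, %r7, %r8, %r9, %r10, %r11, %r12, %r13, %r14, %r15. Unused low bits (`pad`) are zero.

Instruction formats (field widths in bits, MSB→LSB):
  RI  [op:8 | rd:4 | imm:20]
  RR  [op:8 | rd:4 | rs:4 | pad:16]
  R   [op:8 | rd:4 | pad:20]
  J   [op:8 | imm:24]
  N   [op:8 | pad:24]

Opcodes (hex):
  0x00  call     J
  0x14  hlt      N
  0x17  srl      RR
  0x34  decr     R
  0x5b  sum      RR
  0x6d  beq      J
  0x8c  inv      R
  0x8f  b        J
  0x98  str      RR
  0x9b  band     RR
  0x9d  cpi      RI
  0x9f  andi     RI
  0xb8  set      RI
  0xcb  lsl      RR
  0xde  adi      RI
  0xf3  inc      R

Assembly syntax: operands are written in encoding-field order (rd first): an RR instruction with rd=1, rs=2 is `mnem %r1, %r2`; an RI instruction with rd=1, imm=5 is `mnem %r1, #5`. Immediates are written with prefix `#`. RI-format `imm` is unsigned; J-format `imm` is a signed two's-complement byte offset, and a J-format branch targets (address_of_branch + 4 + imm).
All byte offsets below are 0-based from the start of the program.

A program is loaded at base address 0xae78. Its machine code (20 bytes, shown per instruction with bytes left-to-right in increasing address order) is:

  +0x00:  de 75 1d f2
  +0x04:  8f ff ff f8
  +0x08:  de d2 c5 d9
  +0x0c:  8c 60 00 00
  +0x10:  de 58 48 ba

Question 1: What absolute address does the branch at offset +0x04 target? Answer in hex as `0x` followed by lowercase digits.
0xae78

+0x04: 8f ff ff f8 ⇒ word 0x8ffffff8 (big)
  opcode bits[31:24]=0x8f: b/J
  imm@[23:0]=0xfffff8 (s24→-8) ⇒ #-8
  target = base 0xae78 + off 0x04 + 4 + imm -8 = 0xae78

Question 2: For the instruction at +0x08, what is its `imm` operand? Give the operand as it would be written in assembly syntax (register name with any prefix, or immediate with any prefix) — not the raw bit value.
#181721

+0x08: de d2 c5 d9 ⇒ word 0xded2c5d9 (big)
  opcode bits[31:24]=0xde: adi/RI
  rd@[23:20]=0xd ⇒ %r13
  imm@[19:0]=0x2c5d9 ⇒ #181721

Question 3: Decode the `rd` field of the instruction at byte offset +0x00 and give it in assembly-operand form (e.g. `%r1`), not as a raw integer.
[00] de 75 1d f2 → 0xde751df2
  opcode bits[31:24]=0xde: adi/RI
  rd@[23:20]=0x7 ⇒ %r7
  imm@[19:0]=0x51df2 ⇒ #335346

%r7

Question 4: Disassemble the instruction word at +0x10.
adi %r5, #542906

+0x10: de 58 48 ba ⇒ word 0xde5848ba (big)
  op=0xde5848ba>>24=0xde ⇒ adi (RI)
  [23:20] rd=5 = %r5
  [19:0] imm=542906 = #542906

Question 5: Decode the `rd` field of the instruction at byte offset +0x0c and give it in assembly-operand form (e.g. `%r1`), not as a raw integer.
%r6

+0x0c: 8c 60 00 00 ⇒ word 0x8c600000 (big)
  top 8b → 0x8c → inv [R]
  [23:20] rd=6 = %r6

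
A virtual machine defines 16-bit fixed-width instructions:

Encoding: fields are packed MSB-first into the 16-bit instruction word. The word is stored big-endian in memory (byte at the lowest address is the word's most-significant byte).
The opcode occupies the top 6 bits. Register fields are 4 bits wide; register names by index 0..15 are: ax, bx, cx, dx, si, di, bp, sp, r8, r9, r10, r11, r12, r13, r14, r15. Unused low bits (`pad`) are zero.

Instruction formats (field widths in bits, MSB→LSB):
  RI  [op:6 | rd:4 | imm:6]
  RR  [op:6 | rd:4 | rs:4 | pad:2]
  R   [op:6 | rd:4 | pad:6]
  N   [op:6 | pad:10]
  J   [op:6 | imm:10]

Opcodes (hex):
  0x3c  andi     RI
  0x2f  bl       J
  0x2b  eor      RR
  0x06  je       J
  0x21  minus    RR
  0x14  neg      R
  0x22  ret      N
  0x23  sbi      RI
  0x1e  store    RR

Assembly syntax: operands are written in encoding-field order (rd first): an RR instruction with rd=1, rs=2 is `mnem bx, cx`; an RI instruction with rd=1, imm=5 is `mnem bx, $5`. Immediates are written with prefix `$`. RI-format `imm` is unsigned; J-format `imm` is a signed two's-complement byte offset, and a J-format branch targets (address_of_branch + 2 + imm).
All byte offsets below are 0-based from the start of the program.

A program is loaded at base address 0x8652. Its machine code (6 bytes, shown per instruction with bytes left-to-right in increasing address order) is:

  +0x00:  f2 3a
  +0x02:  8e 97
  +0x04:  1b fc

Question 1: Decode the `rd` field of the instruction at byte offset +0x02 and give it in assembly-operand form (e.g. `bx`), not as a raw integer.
+0x02: 8e 97 ⇒ word 0x8e97 (big)
  opcode bits[15:10]=0x23: sbi/RI
  [9:6] rd=10 = r10
  [5:0] imm=23 = $23

r10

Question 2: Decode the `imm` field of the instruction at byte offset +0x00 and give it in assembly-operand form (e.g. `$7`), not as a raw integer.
$58

+0x00: f2 3a ⇒ word 0xf23a (big)
  top 6b → 0x3c → andi [RI]
  rd@[9:6]=0x8 ⇒ r8
  imm@[5:0]=0x3a ⇒ $58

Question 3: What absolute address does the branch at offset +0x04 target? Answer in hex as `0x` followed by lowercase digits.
[04] 1b fc → 0x1bfc
  opcode bits[15:10]=0x6: je/J
  imm: (w>>0)&0x3ff=0x3fc (s10→-4) → $-4
  target = base 0x8652 + off 0x04 + 2 + imm -4 = 0x8654

0x8654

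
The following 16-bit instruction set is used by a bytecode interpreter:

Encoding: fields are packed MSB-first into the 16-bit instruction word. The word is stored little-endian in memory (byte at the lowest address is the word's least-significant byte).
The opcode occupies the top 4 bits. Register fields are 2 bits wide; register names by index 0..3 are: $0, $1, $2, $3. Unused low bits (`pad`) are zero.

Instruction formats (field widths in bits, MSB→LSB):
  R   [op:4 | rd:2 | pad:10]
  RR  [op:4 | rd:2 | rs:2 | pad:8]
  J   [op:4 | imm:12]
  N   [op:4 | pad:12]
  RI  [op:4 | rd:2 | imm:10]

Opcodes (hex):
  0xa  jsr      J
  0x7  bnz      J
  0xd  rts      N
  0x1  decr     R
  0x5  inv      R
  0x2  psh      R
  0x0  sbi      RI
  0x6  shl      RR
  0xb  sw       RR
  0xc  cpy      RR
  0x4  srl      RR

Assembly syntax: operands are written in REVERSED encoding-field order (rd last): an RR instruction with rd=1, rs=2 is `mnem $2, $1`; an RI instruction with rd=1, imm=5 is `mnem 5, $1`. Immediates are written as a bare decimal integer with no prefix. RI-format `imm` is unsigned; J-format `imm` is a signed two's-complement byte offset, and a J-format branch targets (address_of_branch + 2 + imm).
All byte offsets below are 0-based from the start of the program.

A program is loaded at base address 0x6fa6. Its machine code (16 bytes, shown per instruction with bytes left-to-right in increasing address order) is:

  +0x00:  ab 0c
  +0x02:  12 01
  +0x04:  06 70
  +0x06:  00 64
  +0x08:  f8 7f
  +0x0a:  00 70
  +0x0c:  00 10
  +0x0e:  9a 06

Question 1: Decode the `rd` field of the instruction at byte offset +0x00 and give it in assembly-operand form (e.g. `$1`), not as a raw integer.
@+00  little-endian(ab 0c) = 0x0cab
  op=0x0cab>>12=0x0 ⇒ sbi (RI)
  rd: (w>>10)&0x3=0x3 → $3
  imm: (w>>0)&0x3ff=0xab → 171

$3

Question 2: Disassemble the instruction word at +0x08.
off 0x08: read f8 7f as little → 0x7ff8
  op=0x7ff8>>12=0x7 ⇒ bnz (J)
  [11:0] imm=4088 (s12→-8) = -8

bnz -8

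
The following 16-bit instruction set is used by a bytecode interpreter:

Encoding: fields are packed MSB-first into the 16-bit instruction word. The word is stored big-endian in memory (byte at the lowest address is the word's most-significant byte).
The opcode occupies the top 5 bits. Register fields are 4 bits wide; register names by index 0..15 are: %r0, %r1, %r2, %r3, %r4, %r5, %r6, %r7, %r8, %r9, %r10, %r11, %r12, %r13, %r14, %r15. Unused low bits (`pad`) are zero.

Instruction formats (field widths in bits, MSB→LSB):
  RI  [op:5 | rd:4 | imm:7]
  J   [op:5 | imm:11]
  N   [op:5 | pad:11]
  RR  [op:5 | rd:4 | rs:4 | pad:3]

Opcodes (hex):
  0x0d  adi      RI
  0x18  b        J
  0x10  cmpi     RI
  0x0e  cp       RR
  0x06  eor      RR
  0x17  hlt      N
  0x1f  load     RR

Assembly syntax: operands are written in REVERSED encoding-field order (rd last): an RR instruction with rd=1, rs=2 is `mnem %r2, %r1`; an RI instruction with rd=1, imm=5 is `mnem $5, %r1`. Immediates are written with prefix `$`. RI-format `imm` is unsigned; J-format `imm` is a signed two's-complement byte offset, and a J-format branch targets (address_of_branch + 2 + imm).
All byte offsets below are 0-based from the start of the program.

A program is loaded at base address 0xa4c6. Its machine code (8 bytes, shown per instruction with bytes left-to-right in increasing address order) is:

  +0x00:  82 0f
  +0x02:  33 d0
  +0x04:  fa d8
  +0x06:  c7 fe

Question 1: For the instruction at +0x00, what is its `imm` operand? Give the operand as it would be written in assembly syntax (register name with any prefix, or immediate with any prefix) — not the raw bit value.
off 0x00: read 82 0f as big → 0x820f
  top 5b → 0x10 → cmpi [RI]
  [10:7] rd=4 = %r4
  [6:0] imm=15 = $15

$15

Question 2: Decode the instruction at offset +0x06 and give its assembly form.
[06] c7 fe → 0xc7fe
  top 5b → 0x18 → b [J]
  imm@[10:0]=0x7fe (s11→-2) ⇒ $-2

b $-2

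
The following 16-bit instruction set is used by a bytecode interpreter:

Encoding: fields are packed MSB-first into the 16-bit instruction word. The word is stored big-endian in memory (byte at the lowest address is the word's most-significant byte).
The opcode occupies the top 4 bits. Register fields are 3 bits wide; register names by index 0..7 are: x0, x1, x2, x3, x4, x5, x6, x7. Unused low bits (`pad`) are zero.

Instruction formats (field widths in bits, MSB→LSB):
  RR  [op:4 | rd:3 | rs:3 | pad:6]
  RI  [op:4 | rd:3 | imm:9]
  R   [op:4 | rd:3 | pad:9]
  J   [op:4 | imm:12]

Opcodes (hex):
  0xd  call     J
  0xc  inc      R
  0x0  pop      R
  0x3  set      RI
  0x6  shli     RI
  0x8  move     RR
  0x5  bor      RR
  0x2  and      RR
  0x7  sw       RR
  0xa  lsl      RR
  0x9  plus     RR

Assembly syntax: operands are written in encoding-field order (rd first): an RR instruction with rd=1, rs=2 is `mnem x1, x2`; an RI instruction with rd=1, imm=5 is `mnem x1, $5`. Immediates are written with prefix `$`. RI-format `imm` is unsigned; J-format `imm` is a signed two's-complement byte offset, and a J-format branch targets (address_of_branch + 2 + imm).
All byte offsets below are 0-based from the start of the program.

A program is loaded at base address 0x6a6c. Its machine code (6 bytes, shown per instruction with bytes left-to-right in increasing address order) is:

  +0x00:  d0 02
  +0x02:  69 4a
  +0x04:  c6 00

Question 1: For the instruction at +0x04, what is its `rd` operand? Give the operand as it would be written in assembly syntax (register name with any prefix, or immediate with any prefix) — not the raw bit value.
x3

@+04  big-endian(c6 00) = 0xc600
  opcode bits[15:12]=0xc: inc/R
  rd@[11:9]=0x3 ⇒ x3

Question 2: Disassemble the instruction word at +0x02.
shli x4, $330

+0x02: 69 4a ⇒ word 0x694a (big)
  op=0x694a>>12=0x6 ⇒ shli (RI)
  rd: (w>>9)&0x7=0x4 → x4
  imm: (w>>0)&0x1ff=0x14a → $330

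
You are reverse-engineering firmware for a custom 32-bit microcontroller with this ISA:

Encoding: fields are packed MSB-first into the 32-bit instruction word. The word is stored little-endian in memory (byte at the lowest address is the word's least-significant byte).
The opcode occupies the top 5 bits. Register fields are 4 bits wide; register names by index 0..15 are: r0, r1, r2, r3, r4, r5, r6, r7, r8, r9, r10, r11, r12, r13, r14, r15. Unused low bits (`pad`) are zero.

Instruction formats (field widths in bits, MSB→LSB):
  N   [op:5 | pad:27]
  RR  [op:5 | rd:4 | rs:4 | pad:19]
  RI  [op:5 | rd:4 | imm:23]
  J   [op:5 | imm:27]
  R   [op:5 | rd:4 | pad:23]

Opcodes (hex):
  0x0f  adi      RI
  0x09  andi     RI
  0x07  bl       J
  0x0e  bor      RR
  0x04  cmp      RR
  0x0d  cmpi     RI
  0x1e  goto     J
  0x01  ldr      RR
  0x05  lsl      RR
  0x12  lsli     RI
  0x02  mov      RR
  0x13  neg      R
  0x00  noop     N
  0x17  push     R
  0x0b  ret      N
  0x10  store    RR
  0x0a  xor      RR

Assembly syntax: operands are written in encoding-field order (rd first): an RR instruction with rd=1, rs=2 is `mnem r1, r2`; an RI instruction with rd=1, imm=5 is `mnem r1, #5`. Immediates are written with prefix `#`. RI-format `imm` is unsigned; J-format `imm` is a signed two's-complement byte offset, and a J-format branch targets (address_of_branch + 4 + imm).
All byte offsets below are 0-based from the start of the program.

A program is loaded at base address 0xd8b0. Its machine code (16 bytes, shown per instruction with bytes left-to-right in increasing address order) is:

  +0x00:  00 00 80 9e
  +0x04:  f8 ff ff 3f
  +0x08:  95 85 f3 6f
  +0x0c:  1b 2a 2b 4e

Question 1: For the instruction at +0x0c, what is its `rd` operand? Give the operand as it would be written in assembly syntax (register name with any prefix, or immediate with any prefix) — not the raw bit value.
off 0x0c: read 1b 2a 2b 4e as little → 0x4e2b2a1b
  op=0x4e2b2a1b>>27=0x9 ⇒ andi (RI)
  rd@[26:23]=0xc ⇒ r12
  imm@[22:0]=0x2b2a1b ⇒ #2828827

r12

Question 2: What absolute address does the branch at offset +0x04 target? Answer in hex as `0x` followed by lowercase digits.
+0x04: f8 ff ff 3f ⇒ word 0x3ffffff8 (little)
  opcode bits[31:27]=0x7: bl/J
  imm: (w>>0)&0x7ffffff=0x7fffff8 (s27→-8) → #-8
  target = base 0xd8b0 + off 0x04 + 4 + imm -8 = 0xd8b0

0xd8b0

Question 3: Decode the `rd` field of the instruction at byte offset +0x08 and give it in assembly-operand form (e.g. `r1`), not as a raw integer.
r15

off 0x08: read 95 85 f3 6f as little → 0x6ff38595
  opcode bits[31:27]=0xd: cmpi/RI
  rd@[26:23]=0xf ⇒ r15
  imm@[22:0]=0x738595 ⇒ #7570837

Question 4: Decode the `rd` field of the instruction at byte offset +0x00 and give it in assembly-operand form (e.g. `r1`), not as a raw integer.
r13

[00] 00 00 80 9e → 0x9e800000
  opcode bits[31:27]=0x13: neg/R
  rd: (w>>23)&0xf=0xd → r13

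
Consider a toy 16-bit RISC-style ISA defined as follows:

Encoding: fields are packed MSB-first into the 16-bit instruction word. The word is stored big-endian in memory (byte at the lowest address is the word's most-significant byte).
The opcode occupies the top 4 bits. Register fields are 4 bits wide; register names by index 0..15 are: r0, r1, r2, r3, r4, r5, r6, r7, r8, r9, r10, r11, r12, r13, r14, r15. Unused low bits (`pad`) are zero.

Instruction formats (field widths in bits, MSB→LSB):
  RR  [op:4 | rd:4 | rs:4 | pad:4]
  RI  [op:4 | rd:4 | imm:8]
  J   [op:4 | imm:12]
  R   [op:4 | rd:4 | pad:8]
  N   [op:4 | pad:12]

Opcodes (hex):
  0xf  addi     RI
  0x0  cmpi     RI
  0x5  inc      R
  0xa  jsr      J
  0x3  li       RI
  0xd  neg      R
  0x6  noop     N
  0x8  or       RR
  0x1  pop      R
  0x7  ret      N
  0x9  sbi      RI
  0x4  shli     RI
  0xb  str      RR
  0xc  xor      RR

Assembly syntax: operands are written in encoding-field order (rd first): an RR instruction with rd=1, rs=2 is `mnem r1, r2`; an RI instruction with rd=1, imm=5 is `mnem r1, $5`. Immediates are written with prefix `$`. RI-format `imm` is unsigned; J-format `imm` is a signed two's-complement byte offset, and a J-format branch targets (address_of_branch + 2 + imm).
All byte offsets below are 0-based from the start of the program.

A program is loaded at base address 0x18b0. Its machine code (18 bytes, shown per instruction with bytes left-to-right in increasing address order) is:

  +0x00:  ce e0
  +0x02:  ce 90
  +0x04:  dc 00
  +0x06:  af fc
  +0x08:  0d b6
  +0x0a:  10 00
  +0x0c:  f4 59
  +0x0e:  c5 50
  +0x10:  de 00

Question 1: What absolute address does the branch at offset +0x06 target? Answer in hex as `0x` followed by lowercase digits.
+0x06: af fc ⇒ word 0xaffc (big)
  op=0xaffc>>12=0xa ⇒ jsr (J)
  imm: (w>>0)&0xfff=0xffc (s12→-4) → $-4
  target = base 0x18b0 + off 0x06 + 2 + imm -4 = 0x18b4

0x18b4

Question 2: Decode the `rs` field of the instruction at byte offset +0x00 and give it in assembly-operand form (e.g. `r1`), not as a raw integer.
off 0x00: read ce e0 as big → 0xcee0
  op=0xcee0>>12=0xc ⇒ xor (RR)
  [11:8] rd=14 = r14
  [7:4] rs=14 = r14

r14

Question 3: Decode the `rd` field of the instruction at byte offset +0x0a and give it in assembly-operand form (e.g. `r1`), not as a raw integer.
r0

off 0x0a: read 10 00 as big → 0x1000
  op=0x1000>>12=0x1 ⇒ pop (R)
  [11:8] rd=0 = r0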